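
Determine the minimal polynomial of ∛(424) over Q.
m_α(x) = x^3 - 424

α satisfies α^3 = 424, so x^3 - 424 annihilates α. By the rational root test, a rational root p/q (in lowest terms) of x^3 - 424 would satisfy p^3 = 424 q^3, forcing q = 1 and p^3 = 424; but 424 is not a perfect cube, contradiction. A monic cubic over Q with no rational root is irreducible (any nontrivial factorization would include a linear factor). Hence x^3 - 424 is the minimal polynomial of α, and in particular [Q(α):Q] = 3.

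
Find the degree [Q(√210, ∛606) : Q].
[Q(√210, ∛606) : Q] = 6

Let L = Q(√210, ∛606). Since Q(√210) ⊂ L and [Q(√210):Q] = 2, the tower law gives 2 | [L:Q]. Likewise Q(∛606) ⊂ L with [Q(∛606):Q] = 3 (because 606 is not a perfect cube), so 3 | [L:Q]. As gcd(2,3) = 1, [L:Q] is divisible by 6. Conversely L is generated over Q by √210 and ∛606, so [L:Q] ≤ 2·3 = 6. Therefore [Q(√210, ∛606) : Q] = 6.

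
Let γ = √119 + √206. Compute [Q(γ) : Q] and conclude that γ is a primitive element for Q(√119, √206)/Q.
[Q(γ) : Q] = 4 (equivalently, Q(γ) = Q(√119, √206))

Obviously Q(γ) ⊆ Q(√119, √206), and [Q(√119, √206):Q] = 4 (since 119, 206 are distinct squarefree integers > 1 with 24514 not a perfect square). To show equality we compute the minimal polynomial of γ. From γ = √119 + √206: γ^2 = 119 + 2√(24514) + 206 = 325 + 2√(24514), so γ^2 - 325 = 2√(24514); squaring, (γ^2 - 325)^2 = 4·24514, i.e. γ^4 - 650γ^2 + 105625 - 98056 = 0, i.e. γ^4 - 650γ^2 + 7569 = 0. So γ is a root of x^4 - 650x^2 + 7569. This polynomial is irreducible over Q: it has no rational root (each ±√119 ± √206 is irrational), and any factorization into two quadratics over Q would force √(24514) ∈ Q (pairing opposite roots) or √119, √206 ∈ Q (other pairings), all impossible. Hence [Q(γ):Q] = 4 = [Q(√119, √206):Q], so Q(γ) = Q(√119, √206).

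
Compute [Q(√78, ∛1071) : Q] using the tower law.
[Q(√78, ∛1071) : Q] = 6

Let L = Q(√78, ∛1071). Since Q(√78) ⊂ L and [Q(√78):Q] = 2, the tower law gives 2 | [L:Q]. Likewise Q(∛1071) ⊂ L with [Q(∛1071):Q] = 3 (because 1071 is not a perfect cube), so 3 | [L:Q]. As gcd(2,3) = 1, [L:Q] is divisible by 6. Conversely L is generated over Q by √78 and ∛1071, so [L:Q] ≤ 2·3 = 6. Therefore [Q(√78, ∛1071) : Q] = 6.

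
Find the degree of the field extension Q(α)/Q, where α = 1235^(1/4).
[Q(α):Q] = 4

α is a root of x^4 - 1235. By Eisenstein's criterion at the prime p = 5 (which divides the constant term 1235 but p^2 = 25 does not, since 1235 is squarefree), x^4 - 1235 is irreducible over Q. Hence [Q(α):Q] = 4.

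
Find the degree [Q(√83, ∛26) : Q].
[Q(√83, ∛26) : Q] = 6

Let L = Q(√83, ∛26). Since Q(√83) ⊂ L and [Q(√83):Q] = 2, the tower law gives 2 | [L:Q]. Likewise Q(∛26) ⊂ L with [Q(∛26):Q] = 3 (because 26 is not a perfect cube), so 3 | [L:Q]. As gcd(2,3) = 1, [L:Q] is divisible by 6. Conversely L is generated over Q by √83 and ∛26, so [L:Q] ≤ 2·3 = 6. Therefore [Q(√83, ∛26) : Q] = 6.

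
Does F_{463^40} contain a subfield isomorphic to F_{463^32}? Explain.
No: F_{463^32} is not a subfield of F_{463^40}

F_{p^m} embeds in F_{p^n} iff m | n. Here 32 ∤ 40 (since 40 = 1·32 + 8 with remainder 8 ≠ 0), so F_{463^32} is not a subfield of F_{463^40}. Equivalently: if it were, the tower law would give 32 = [F_{463^32}:F_463] dividing [F_{463^40}:F_463] = 40, contradiction.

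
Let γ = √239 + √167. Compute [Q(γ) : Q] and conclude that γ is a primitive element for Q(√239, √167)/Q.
[Q(γ) : Q] = 4 (equivalently, Q(γ) = Q(√239, √167))

Obviously Q(γ) ⊆ Q(√239, √167), and [Q(√239, √167):Q] = 4 (since 239, 167 are distinct squarefree integers > 1 with 39913 not a perfect square). To show equality we compute the minimal polynomial of γ. From γ = √239 + √167: γ^2 = 239 + 2√(39913) + 167 = 406 + 2√(39913), so γ^2 - 406 = 2√(39913); squaring, (γ^2 - 406)^2 = 4·39913, i.e. γ^4 - 812γ^2 + 164836 - 159652 = 0, i.e. γ^4 - 812γ^2 + 5184 = 0. So γ is a root of x^4 - 812x^2 + 5184. This polynomial is irreducible over Q: it has no rational root (each ±√239 ± √167 is irrational), and any factorization into two quadratics over Q would force √(39913) ∈ Q (pairing opposite roots) or √239, √167 ∈ Q (other pairings), all impossible. Hence [Q(γ):Q] = 4 = [Q(√239, √167):Q], so Q(γ) = Q(√239, √167).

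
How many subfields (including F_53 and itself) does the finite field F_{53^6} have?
F_{53^6} has 4 subfields

The subfields of F_{p^n} are exactly the fields F_{p^d} for d | n (each is the fixed field of the unique index-d subgroup of Gal(F_{p^n}/F_p) ≅ Z/nZ). The divisors of n = 6 are {1, 2, 3, 6}, giving 4 subfields: F_{53^1}, F_{53^2}, F_{53^3}, F_{53^6}.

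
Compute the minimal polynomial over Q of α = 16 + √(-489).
m_α(x) = x^2 - 32x + 745

From α - 16 = √(-489), squaring gives (α - 16)^2 = -489, i.e. α^2 - 32α + 256 = -489, so α^2 - 32α + 745 = 0. The discriminant of x^2 - 32x + 745 is (-32)^2 - 4·(745) = 1024 - 2980 = -1956, and 4·(-489) is not a perfect square in Q since -489 is squarefree and ≠ 1. Hence x^2 - 32x + 745 is irreducible over Q and is the minimal polynomial of α.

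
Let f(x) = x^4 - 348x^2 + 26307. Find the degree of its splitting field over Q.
[K : Q] = 4

Solving the quadratic in x^2: x^2 = (348 ± √(348^2 - 4·26307))/2 = (348 ± √15876)/2 = (348 ± 126)/2, giving x^2 = 237 or x^2 = 111. So f(x) = (x^2 - 237)(x^2 - 111) and the roots of f are ±√237, ±√111. Hence the splitting field is K = Q(√237, √111). Since 237 and 111 are distinct squarefree integers > 1, their product 26307 is not a perfect square, so √111 ∉ Q(√237). By the tower law [K:Q] = [Q(√237,√111):Q(√237)] · [Q(√237):Q] = 2 · 2 = 4.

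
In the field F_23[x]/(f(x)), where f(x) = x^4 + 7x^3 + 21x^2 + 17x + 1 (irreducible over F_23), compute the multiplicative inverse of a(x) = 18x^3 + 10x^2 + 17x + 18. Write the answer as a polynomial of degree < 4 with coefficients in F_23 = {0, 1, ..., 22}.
a(x)^(-1) ≡ 3x^3 + 6x^2 + 14x + 2 (mod f(x))

Since f is irreducible over F_23, F_23[x]/(f) is a field and a(x) ≠ 0 has an inverse. Apply the extended Euclidean algorithm to f(x) and a(x) in F_23[x]: f(x) = (9x + 12)·a(x) + (x^2 + 19x + 15);  a(x) = (18x + 13)·(x^2 + 19x + 15) + (6x + 7);  (x^2 + 19x + 15) = (4x + 10)·(6x + 7) + (14). The last nonzero remainder is the constant 14 = gcd(f, a) in F_23. Back-substituting through the division chain expresses 14 = s(x)·a(x) + t(x)·f(x) with s(x) ≡ 19x^3 + 15x^2 + 12x + 5 (mod f), so (19x^3 + 15x^2 + 12x + 5)·a(x) ≡ 14 (mod f). Multiplying by 14^(-1) ≡ 5 in F_23 gives a(x)^(-1) ≡ 5·(19x^3 + 15x^2 + 12x + 5) ≡ 3x^3 + 6x^2 + 14x + 2 (mod f). Check: (18x^3 + 10x^2 + 17x + 18)·(3x^3 + 6x^2 + 14x + 2) = 8x^6 + 18x^4 + 10x^3 + 21x^2 + 10x + 13 ≡ 1 (mod x^4 + 7x^3 + 21x^2 + 17x + 1).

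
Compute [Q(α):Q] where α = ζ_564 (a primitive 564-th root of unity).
[Q(α):Q] = 184

The minimal polynomial of ζ_564 over Q is the 564-th cyclotomic polynomial Φ_564(x), which is irreducible over Q and has degree φ(564) = 184. Hence [Q(α):Q] = φ(564) = 184.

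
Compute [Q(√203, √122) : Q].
[Q(√203, √122) : Q] = 4

[Q(√203):Q] = 2 (min poly x^2 - 203, irreducible since 203 is squarefree > 1). For the top step, suppose √122 ∈ Q(√203), say √122 = c + d√203 with c, d ∈ Q. Squaring: 122 = c^2 + 203d^2 + 2cd√203. Since √203 ∉ Q this forces 2cd = 0. If d = 0 then √122 = c ∈ Q, contradicting 122 squarefree > 1. If c = 0 then 122 = 203d^2, so 203·122 = (203d)^2 is a perfect square in Q — but 203·122 = 24766 is not a perfect square (since 203 and 122 are distinct squarefree integers). Contradiction. Hence √122 ∉ Q(√203), so x^2 - 122 stays irreducible over Q(√203) and [Q(√203, √122) : Q(√203)] = 2. By the tower law, [Q(√203, √122) : Q] = 2 · 2 = 4.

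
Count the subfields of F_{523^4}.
F_{523^4} has 3 subfields

The subfields of F_{p^n} are exactly the fields F_{p^d} for d | n (each is the fixed field of the unique index-d subgroup of Gal(F_{p^n}/F_p) ≅ Z/nZ). The divisors of n = 4 are {1, 2, 4}, giving 3 subfields: F_{523^1}, F_{523^2}, F_{523^4}.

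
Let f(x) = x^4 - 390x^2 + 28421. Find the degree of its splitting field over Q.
[K : Q] = 4

Solving the quadratic in x^2: x^2 = (390 ± √(390^2 - 4·28421))/2 = (390 ± √38416)/2 = (390 ± 196)/2, giving x^2 = 97 or x^2 = 293. So f(x) = (x^2 - 97)(x^2 - 293) and the roots of f are ±√97, ±√293. Hence the splitting field is K = Q(√97, √293). Since 97 and 293 are distinct squarefree integers > 1, their product 28421 is not a perfect square, so √293 ∉ Q(√97). By the tower law [K:Q] = [Q(√97,√293):Q(√97)] · [Q(√97):Q] = 2 · 2 = 4.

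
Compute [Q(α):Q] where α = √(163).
[Q(α):Q] = 2

[Q(α):Q] equals the degree of the minimal polynomial of α. Here α^2 = 163 and x^2 - 163 is irreducible (d = 163 is squarefree, ≠ 1, hence not a square), so deg(m_α) = 2. Thus [Q(α):Q] = 2.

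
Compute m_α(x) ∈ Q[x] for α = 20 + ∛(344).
m_α(x) = x^3 - 60x^2 + 1200x - 8344

Set β = α - 20 = ∛(344), so β^3 = 344. Then (α - 20)^3 - 344 = 0, i.e. α is a root of g(x) = (x - 20)^3 - 344 = x^3 - 60x^2 + 1200x - 8344. Since g(x) = h(x - 20) where h(x) = x^3 - 344, and h is irreducible over Q (because 344 is not a perfect cube, so h has no rational root, and a monic cubic with no rational root is irreducible), g is also irreducible (irreducibility is preserved under the substitution x → x - 20). Hence m_α(x) = x^3 - 60x^2 + 1200x - 8344.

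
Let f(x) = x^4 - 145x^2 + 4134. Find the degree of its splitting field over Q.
[K : Q] = 4

Solving the quadratic in x^2: x^2 = (145 ± √(145^2 - 4·4134))/2 = (145 ± √4489)/2 = (145 ± 67)/2, giving x^2 = 106 or x^2 = 39. So f(x) = (x^2 - 106)(x^2 - 39) and the roots of f are ±√106, ±√39. Hence the splitting field is K = Q(√106, √39). Since 106 and 39 are distinct squarefree integers > 1, their product 4134 is not a perfect square, so √39 ∉ Q(√106). By the tower law [K:Q] = [Q(√106,√39):Q(√106)] · [Q(√106):Q] = 2 · 2 = 4.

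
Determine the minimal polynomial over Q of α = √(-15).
m_α(x) = x^2 + 15

α satisfies α^2 + 15 = 0, so x^2 + 15 annihilates α. Since d = -15 is squarefree and ≠ 1, it is not a perfect square in Q, so x^2 + 15 has no rational root and is therefore irreducible over Q (a degree-2 polynomial over a field is irreducible iff it has no root). Hence m_α(x) = x^2 + 15.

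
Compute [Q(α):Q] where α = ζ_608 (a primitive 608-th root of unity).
[Q(α):Q] = 288

The minimal polynomial of ζ_608 over Q is the 608-th cyclotomic polynomial Φ_608(x), which is irreducible over Q and has degree φ(608) = 288. Hence [Q(α):Q] = φ(608) = 288.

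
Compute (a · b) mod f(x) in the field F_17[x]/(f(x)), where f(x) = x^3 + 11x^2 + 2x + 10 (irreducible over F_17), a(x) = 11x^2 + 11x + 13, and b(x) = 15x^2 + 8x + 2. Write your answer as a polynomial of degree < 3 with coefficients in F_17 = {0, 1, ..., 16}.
a · b ≡ 4x^2 + 2x + 6 (mod f(x))

Multiply in F_17[x]: a(x)·b(x) = (11x^2 + 11x + 13)·(15x^2 + 8x + 2) = 12x^4 + 15x^3 + 16x^2 + 7x + 9. This has degree ≥ 3, so divide by f(x) over F_17: 12x^4 + 15x^3 + 16x^2 + 7x + 9 = (12x + 2)·(x^3 + 11x^2 + 2x + 10) + (4x^2 + 2x + 6). Hence a·b ≡ 4x^2 + 2x + 6 (mod f). (F_17[x]/(f) is a field with 17^3 = 4913 elements since f is irreducible of degree 3.)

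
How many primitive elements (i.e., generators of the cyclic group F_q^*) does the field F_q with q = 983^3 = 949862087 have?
There are φ(949862086) = 469312200 primitive elements

F_q^* is cyclic of order q - 1 = 949862086. A cyclic group of order m has exactly φ(m) generators. Here m = 949862086 = 2 · 103 · 491 · 9391, so the number of primitive elements is φ(949862086) = 469312200.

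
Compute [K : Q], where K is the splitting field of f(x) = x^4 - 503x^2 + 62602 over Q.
[K : Q] = 4

Solving the quadratic in x^2: x^2 = (503 ± √(503^2 - 4·62602))/2 = (503 ± √2601)/2 = (503 ± 51)/2, giving x^2 = 226 or x^2 = 277. So f(x) = (x^2 - 226)(x^2 - 277) and the roots of f are ±√226, ±√277. Hence the splitting field is K = Q(√226, √277). Since 226 and 277 are distinct squarefree integers > 1, their product 62602 is not a perfect square, so √277 ∉ Q(√226). By the tower law [K:Q] = [Q(√226,√277):Q(√226)] · [Q(√226):Q] = 2 · 2 = 4.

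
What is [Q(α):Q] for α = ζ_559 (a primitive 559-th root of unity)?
[Q(α):Q] = 504

The minimal polynomial of ζ_559 over Q is the 559-th cyclotomic polynomial Φ_559(x), which is irreducible over Q and has degree φ(559) = 504. Hence [Q(α):Q] = φ(559) = 504.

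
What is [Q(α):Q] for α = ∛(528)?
[Q(α):Q] = 3

The minimal polynomial of α is x^3 - 528, irreducible over Q since 528 is not a perfect cube (so x^3 - 528 has no rational root). Hence [Q(α):Q] = deg(m_α) = 3.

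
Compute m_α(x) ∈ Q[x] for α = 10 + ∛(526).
m_α(x) = x^3 - 30x^2 + 300x - 1526

Set β = α - 10 = ∛(526), so β^3 = 526. Then (α - 10)^3 - 526 = 0, i.e. α is a root of g(x) = (x - 10)^3 - 526 = x^3 - 30x^2 + 300x - 1526. Since g(x) = h(x - 10) where h(x) = x^3 - 526, and h is irreducible over Q (because 526 is not a perfect cube, so h has no rational root, and a monic cubic with no rational root is irreducible), g is also irreducible (irreducibility is preserved under the substitution x → x - 10). Hence m_α(x) = x^3 - 30x^2 + 300x - 1526.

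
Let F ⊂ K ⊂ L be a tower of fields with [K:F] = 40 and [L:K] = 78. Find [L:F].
[L:F] = 3120

The tower law says that for any tower of field extensions F ⊂ K ⊂ L with finite degrees, [L:F] = [L:K] · [K:F]. Here this gives [L:F] = 78 · 40 = 3120.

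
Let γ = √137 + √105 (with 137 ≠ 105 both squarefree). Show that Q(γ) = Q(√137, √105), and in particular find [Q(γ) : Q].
[Q(γ) : Q] = 4 (equivalently, Q(γ) = Q(√137, √105))

Obviously Q(γ) ⊆ Q(√137, √105), and [Q(√137, √105):Q] = 4 (since 137, 105 are distinct squarefree integers > 1 with 14385 not a perfect square). To show equality we compute the minimal polynomial of γ. From γ = √137 + √105: γ^2 = 137 + 2√(14385) + 105 = 242 + 2√(14385), so γ^2 - 242 = 2√(14385); squaring, (γ^2 - 242)^2 = 4·14385, i.e. γ^4 - 484γ^2 + 58564 - 57540 = 0, i.e. γ^4 - 484γ^2 + 1024 = 0. So γ is a root of x^4 - 484x^2 + 1024. This polynomial is irreducible over Q: it has no rational root (each ±√137 ± √105 is irrational), and any factorization into two quadratics over Q would force √(14385) ∈ Q (pairing opposite roots) or √137, √105 ∈ Q (other pairings), all impossible. Hence [Q(γ):Q] = 4 = [Q(√137, √105):Q], so Q(γ) = Q(√137, √105).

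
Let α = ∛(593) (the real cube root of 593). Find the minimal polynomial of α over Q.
m_α(x) = x^3 - 593

α satisfies α^3 = 593, so x^3 - 593 annihilates α. By the rational root test, a rational root p/q (in lowest terms) of x^3 - 593 would satisfy p^3 = 593 q^3, forcing q = 1 and p^3 = 593; but 593 is not a perfect cube, contradiction. A monic cubic over Q with no rational root is irreducible (any nontrivial factorization would include a linear factor). Hence x^3 - 593 is the minimal polynomial of α, and in particular [Q(α):Q] = 3.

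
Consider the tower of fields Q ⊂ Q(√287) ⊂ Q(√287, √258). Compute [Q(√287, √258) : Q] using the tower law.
[Q(√287, √258) : Q] = 4

[Q(√287):Q] = 2 (min poly x^2 - 287, irreducible since 287 is squarefree > 1). For the top step, suppose √258 ∈ Q(√287), say √258 = c + d√287 with c, d ∈ Q. Squaring: 258 = c^2 + 287d^2 + 2cd√287. Since √287 ∉ Q this forces 2cd = 0. If d = 0 then √258 = c ∈ Q, contradicting 258 squarefree > 1. If c = 0 then 258 = 287d^2, so 287·258 = (287d)^2 is a perfect square in Q — but 287·258 = 74046 is not a perfect square (since 287 and 258 are distinct squarefree integers). Contradiction. Hence √258 ∉ Q(√287), so x^2 - 258 stays irreducible over Q(√287) and [Q(√287, √258) : Q(√287)] = 2. By the tower law, [Q(√287, √258) : Q] = 2 · 2 = 4.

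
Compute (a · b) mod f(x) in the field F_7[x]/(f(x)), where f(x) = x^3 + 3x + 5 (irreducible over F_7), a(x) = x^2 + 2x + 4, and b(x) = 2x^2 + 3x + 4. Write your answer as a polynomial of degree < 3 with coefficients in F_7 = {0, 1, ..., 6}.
a · b ≡ 5x^2 + 3x + 2 (mod f(x))

Multiply in F_7[x]: a(x)·b(x) = (x^2 + 2x + 4)·(2x^2 + 3x + 4) = 2x^4 + 4x^2 + 6x + 2. This has degree ≥ 3, so divide by f(x) over F_7: 2x^4 + 4x^2 + 6x + 2 = (2x)·(x^3 + 3x + 5) + (5x^2 + 3x + 2). Hence a·b ≡ 5x^2 + 3x + 2 (mod f). (F_7[x]/(f) is a field with 7^3 = 343 elements since f is irreducible of degree 3.)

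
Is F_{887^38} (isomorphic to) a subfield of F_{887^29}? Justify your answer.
No: F_{887^38} is not a subfield of F_{887^29}

F_{p^m} embeds in F_{p^n} iff m | n. Here 38 ∤ 29 (since 29 = 0·38 + 29 with remainder 29 ≠ 0), so F_{887^38} is not a subfield of F_{887^29}. Equivalently: if it were, the tower law would give 38 = [F_{887^38}:F_887] dividing [F_{887^29}:F_887] = 29, contradiction.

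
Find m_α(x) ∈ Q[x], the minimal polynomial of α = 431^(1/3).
m_α(x) = x^3 - 431

α satisfies α^3 = 431, so x^3 - 431 annihilates α. By the rational root test, a rational root p/q (in lowest terms) of x^3 - 431 would satisfy p^3 = 431 q^3, forcing q = 1 and p^3 = 431; but 431 is not a perfect cube, contradiction. A monic cubic over Q with no rational root is irreducible (any nontrivial factorization would include a linear factor). Hence x^3 - 431 is the minimal polynomial of α, and in particular [Q(α):Q] = 3.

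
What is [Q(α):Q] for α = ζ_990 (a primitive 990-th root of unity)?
[Q(α):Q] = 240

The minimal polynomial of ζ_990 over Q is the 990-th cyclotomic polynomial Φ_990(x), which is irreducible over Q and has degree φ(990) = 240. Hence [Q(α):Q] = φ(990) = 240.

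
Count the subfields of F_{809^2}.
F_{809^2} has 2 subfields

The subfields of F_{p^n} are exactly the fields F_{p^d} for d | n (each is the fixed field of the unique index-d subgroup of Gal(F_{p^n}/F_p) ≅ Z/nZ). The divisors of n = 2 are {1, 2}, giving 2 subfields: F_{809^1}, F_{809^2}.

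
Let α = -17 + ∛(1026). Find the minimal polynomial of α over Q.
m_α(x) = x^3 + 51x^2 + 867x + 3887

Set β = α + 17 = ∛(1026), so β^3 = 1026. Then (α + 17)^3 - 1026 = 0, i.e. α is a root of g(x) = (x + 17)^3 - 1026 = x^3 + 51x^2 + 867x + 3887. Since g(x) = h(x + 17) where h(x) = x^3 - 1026, and h is irreducible over Q (because 1026 is not a perfect cube, so h has no rational root, and a monic cubic with no rational root is irreducible), g is also irreducible (irreducibility is preserved under the substitution x → x + 17). Hence m_α(x) = x^3 + 51x^2 + 867x + 3887.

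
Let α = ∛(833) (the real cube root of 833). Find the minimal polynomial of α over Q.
m_α(x) = x^3 - 833

α satisfies α^3 = 833, so x^3 - 833 annihilates α. By the rational root test, a rational root p/q (in lowest terms) of x^3 - 833 would satisfy p^3 = 833 q^3, forcing q = 1 and p^3 = 833; but 833 is not a perfect cube, contradiction. A monic cubic over Q with no rational root is irreducible (any nontrivial factorization would include a linear factor). Hence x^3 - 833 is the minimal polynomial of α, and in particular [Q(α):Q] = 3.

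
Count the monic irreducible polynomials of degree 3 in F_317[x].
There are 10618232 monic irreducible polynomials of degree 3 over F_317

Each element of F_{317^3} that lies in no proper subfield is a root of exactly one monic irreducible of degree 3 over F_317, and each such polynomial has 3 distinct roots in F_{317^3}. By Möbius inversion the count is N_317(3) = (1/3) Σ_{d|3} μ(3/d) · 317^d = (1/3)(μ(3)·317^1 + μ(1)·317^3) = 31854696/3 = 10618232.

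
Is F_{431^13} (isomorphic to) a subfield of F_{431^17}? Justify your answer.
No: F_{431^13} is not a subfield of F_{431^17}

F_{p^m} embeds in F_{p^n} iff m | n. Here 13 ∤ 17 (since 17 = 1·13 + 4 with remainder 4 ≠ 0), so F_{431^13} is not a subfield of F_{431^17}. Equivalently: if it were, the tower law would give 13 = [F_{431^13}:F_431] dividing [F_{431^17}:F_431] = 17, contradiction.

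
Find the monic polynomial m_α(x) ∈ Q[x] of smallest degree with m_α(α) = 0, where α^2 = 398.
m_α(x) = x^2 - 398

α satisfies α^2 - 398 = 0, so x^2 - 398 annihilates α. Since d = 398 is squarefree and ≠ 1, it is not a perfect square in Q, so x^2 - 398 has no rational root and is therefore irreducible over Q (a degree-2 polynomial over a field is irreducible iff it has no root). Hence m_α(x) = x^2 - 398.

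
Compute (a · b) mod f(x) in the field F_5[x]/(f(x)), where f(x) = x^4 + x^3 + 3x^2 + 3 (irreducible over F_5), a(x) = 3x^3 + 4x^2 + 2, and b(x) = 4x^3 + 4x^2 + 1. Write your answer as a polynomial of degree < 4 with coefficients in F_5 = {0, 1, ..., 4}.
a · b ≡ 4x^3 + 4x^2 + 2x (mod f(x))

Multiply in F_5[x]: a(x)·b(x) = (3x^3 + 4x^2 + 2)·(4x^3 + 4x^2 + 1) = 2x^6 + 3x^5 + x^4 + x^3 + 2x^2 + 2. This has degree ≥ 4, so divide by f(x) over F_5: 2x^6 + 3x^5 + x^4 + x^3 + 2x^2 + 2 = (2x^2 + x + 4)·(x^4 + x^3 + 3x^2 + 3) + (4x^3 + 4x^2 + 2x). Hence a·b ≡ 4x^3 + 4x^2 + 2x (mod f). (F_5[x]/(f) is a field with 5^4 = 625 elements since f is irreducible of degree 4.)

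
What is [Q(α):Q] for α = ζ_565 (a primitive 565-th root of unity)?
[Q(α):Q] = 448

The minimal polynomial of ζ_565 over Q is the 565-th cyclotomic polynomial Φ_565(x), which is irreducible over Q and has degree φ(565) = 448. Hence [Q(α):Q] = φ(565) = 448.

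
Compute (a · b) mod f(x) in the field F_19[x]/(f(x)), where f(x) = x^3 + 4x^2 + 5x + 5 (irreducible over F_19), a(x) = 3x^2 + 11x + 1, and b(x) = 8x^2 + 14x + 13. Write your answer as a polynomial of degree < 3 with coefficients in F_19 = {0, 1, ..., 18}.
a · b ≡ 2x^2 + 14 (mod f(x))

Multiply in F_19[x]: a(x)·b(x) = (3x^2 + 11x + 1)·(8x^2 + 14x + 13) = 5x^4 + 16x^3 + 11x^2 + 5x + 13. This has degree ≥ 3, so divide by f(x) over F_19: 5x^4 + 16x^3 + 11x^2 + 5x + 13 = (5x + 15)·(x^3 + 4x^2 + 5x + 5) + (2x^2 + 14). Hence a·b ≡ 2x^2 + 14 (mod f). (F_19[x]/(f) is a field with 19^3 = 6859 elements since f is irreducible of degree 3.)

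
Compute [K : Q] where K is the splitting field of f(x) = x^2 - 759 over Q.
[K : Q] = 2

f(x) = x^2 - 759 factors as (x - √759)(x + √759). The splitting field is K = Q(√759). Since 759 is squarefree and > 1, it is not a perfect square, so x^2 - 759 is irreducible over Q and [Q(√759) : Q] = 2. Hence [K : Q] = 2.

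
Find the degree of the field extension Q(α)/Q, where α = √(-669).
[Q(α):Q] = 2

[Q(α):Q] equals the degree of the minimal polynomial of α. Here α^2 = -669 and x^2 + 669 is irreducible (d = -669 is squarefree, ≠ 1, hence not a square), so deg(m_α) = 2. Thus [Q(α):Q] = 2.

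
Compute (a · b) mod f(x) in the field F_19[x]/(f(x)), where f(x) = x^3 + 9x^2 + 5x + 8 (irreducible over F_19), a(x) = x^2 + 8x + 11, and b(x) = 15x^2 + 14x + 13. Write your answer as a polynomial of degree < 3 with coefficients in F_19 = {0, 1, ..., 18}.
a · b ≡ 15x^2 + 10x + 18 (mod f(x))

Multiply in F_19[x]: a(x)·b(x) = (x^2 + 8x + 11)·(15x^2 + 14x + 13) = 15x^4 + x^3 + 5x^2 + 11x + 10. This has degree ≥ 3, so divide by f(x) over F_19: 15x^4 + x^3 + 5x^2 + 11x + 10 = (15x + 18)·(x^3 + 9x^2 + 5x + 8) + (15x^2 + 10x + 18). Hence a·b ≡ 15x^2 + 10x + 18 (mod f). (F_19[x]/(f) is a field with 19^3 = 6859 elements since f is irreducible of degree 3.)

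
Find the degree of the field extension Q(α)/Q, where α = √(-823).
[Q(α):Q] = 2

[Q(α):Q] equals the degree of the minimal polynomial of α. Here α^2 = -823 and x^2 + 823 is irreducible (d = -823 is squarefree, ≠ 1, hence not a square), so deg(m_α) = 2. Thus [Q(α):Q] = 2.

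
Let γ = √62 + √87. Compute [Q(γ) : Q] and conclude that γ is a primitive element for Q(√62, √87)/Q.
[Q(γ) : Q] = 4 (equivalently, Q(γ) = Q(√62, √87))

Obviously Q(γ) ⊆ Q(√62, √87), and [Q(√62, √87):Q] = 4 (since 62, 87 are distinct squarefree integers > 1 with 5394 not a perfect square). To show equality we compute the minimal polynomial of γ. From γ = √62 + √87: γ^2 = 62 + 2√(5394) + 87 = 149 + 2√(5394), so γ^2 - 149 = 2√(5394); squaring, (γ^2 - 149)^2 = 4·5394, i.e. γ^4 - 298γ^2 + 22201 - 21576 = 0, i.e. γ^4 - 298γ^2 + 625 = 0. So γ is a root of x^4 - 298x^2 + 625. This polynomial is irreducible over Q: it has no rational root (each ±√62 ± √87 is irrational), and any factorization into two quadratics over Q would force √(5394) ∈ Q (pairing opposite roots) or √62, √87 ∈ Q (other pairings), all impossible. Hence [Q(γ):Q] = 4 = [Q(√62, √87):Q], so Q(γ) = Q(√62, √87).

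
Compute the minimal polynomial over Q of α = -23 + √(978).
m_α(x) = x^2 + 46x - 449

From α + 23 = √(978), squaring gives (α + 23)^2 = 978, i.e. α^2 + 46α + 529 = 978, so α^2 + 46α - 449 = 0. The discriminant of x^2 + 46x - 449 is (46)^2 - 4·(-449) = 2116 + 1796 = 3912, and 4·(978) is not a perfect square in Q since 978 is squarefree and ≠ 1. Hence x^2 + 46x - 449 is irreducible over Q and is the minimal polynomial of α.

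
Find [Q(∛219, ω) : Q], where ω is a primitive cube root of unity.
[Q(∛219, ω) : Q] = 6

[Q(∛219):Q] = 3 (min poly x^3 - 219, irreducible since 219 is not a perfect cube). [Q(ω):Q] = 2 (min poly x^2 + x + 1). Since Q(∛219) ⊂ R and ω ∉ R, we have ω ∉ Q(∛219), so x^2 + x + 1 remains irreducible over Q(∛219) and [Q(∛219, ω) : Q(∛219)] = 2. By the tower law, [Q(∛219, ω) : Q] = 3 · 2 = 6. (In fact Q(∛219, ω) is the splitting field of x^3 - 219 over Q.)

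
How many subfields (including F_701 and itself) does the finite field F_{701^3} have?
F_{701^3} has 2 subfields

The subfields of F_{p^n} are exactly the fields F_{p^d} for d | n (each is the fixed field of the unique index-d subgroup of Gal(F_{p^n}/F_p) ≅ Z/nZ). The divisors of n = 3 are {1, 3}, giving 2 subfields: F_{701^1}, F_{701^3}.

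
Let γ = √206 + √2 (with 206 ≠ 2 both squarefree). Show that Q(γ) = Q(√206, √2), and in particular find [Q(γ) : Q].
[Q(γ) : Q] = 4 (equivalently, Q(γ) = Q(√206, √2))

Obviously Q(γ) ⊆ Q(√206, √2), and [Q(√206, √2):Q] = 4 (since 206, 2 are distinct squarefree integers > 1 with 412 not a perfect square). To show equality we compute the minimal polynomial of γ. From γ = √206 + √2: γ^2 = 206 + 2√(412) + 2 = 208 + 2√(412), so γ^2 - 208 = 2√(412); squaring, (γ^2 - 208)^2 = 4·412, i.e. γ^4 - 416γ^2 + 43264 - 1648 = 0, i.e. γ^4 - 416γ^2 + 41616 = 0. So γ is a root of x^4 - 416x^2 + 41616. This polynomial is irreducible over Q: it has no rational root (each ±√206 ± √2 is irrational), and any factorization into two quadratics over Q would force √(412) ∈ Q (pairing opposite roots) or √206, √2 ∈ Q (other pairings), all impossible. Hence [Q(γ):Q] = 4 = [Q(√206, √2):Q], so Q(γ) = Q(√206, √2).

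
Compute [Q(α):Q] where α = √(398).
[Q(α):Q] = 2

[Q(α):Q] equals the degree of the minimal polynomial of α. Here α^2 = 398 and x^2 - 398 is irreducible (d = 398 is squarefree, ≠ 1, hence not a square), so deg(m_α) = 2. Thus [Q(α):Q] = 2.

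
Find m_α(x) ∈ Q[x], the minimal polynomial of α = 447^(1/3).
m_α(x) = x^3 - 447

α satisfies α^3 = 447, so x^3 - 447 annihilates α. By the rational root test, a rational root p/q (in lowest terms) of x^3 - 447 would satisfy p^3 = 447 q^3, forcing q = 1 and p^3 = 447; but 447 is not a perfect cube, contradiction. A monic cubic over Q with no rational root is irreducible (any nontrivial factorization would include a linear factor). Hence x^3 - 447 is the minimal polynomial of α, and in particular [Q(α):Q] = 3.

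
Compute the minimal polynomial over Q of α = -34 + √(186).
m_α(x) = x^2 + 68x + 970

From α + 34 = √(186), squaring gives (α + 34)^2 = 186, i.e. α^2 + 68α + 1156 = 186, so α^2 + 68α + 970 = 0. The discriminant of x^2 + 68x + 970 is (68)^2 - 4·(970) = 4624 - 3880 = 744, and 4·(186) is not a perfect square in Q since 186 is squarefree and ≠ 1. Hence x^2 + 68x + 970 is irreducible over Q and is the minimal polynomial of α.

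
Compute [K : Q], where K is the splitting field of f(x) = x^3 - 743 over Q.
[K : Q] = 6

The roots of x^3 - 743 are ∛743, ω∛743, ω^2∛743 where ω = e^(2πi/3) is a primitive cube root of unity, so K = Q(∛743, ω). Now [Q(∛743):Q] = 3 (since 743 is not a perfect cube, x^3 - 743 is irreducible) and [Q(ω):Q] = 2. Both 2 and 3 divide [K:Q], and [K:Q] ≤ 3·2 = 6, so [K:Q] = 6. (Equivalently: Q(∛743) ⊂ R but ω ∉ R, so [K : Q(∛743)] = 2.)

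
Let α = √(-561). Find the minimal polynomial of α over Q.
m_α(x) = x^2 + 561

α satisfies α^2 + 561 = 0, so x^2 + 561 annihilates α. Since d = -561 is squarefree and ≠ 1, it is not a perfect square in Q, so x^2 + 561 has no rational root and is therefore irreducible over Q (a degree-2 polynomial over a field is irreducible iff it has no root). Hence m_α(x) = x^2 + 561.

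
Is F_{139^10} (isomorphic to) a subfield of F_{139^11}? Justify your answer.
No: F_{139^10} is not a subfield of F_{139^11}

F_{p^m} embeds in F_{p^n} iff m | n. Here 10 ∤ 11 (since 11 = 1·10 + 1 with remainder 1 ≠ 0), so F_{139^10} is not a subfield of F_{139^11}. Equivalently: if it were, the tower law would give 10 = [F_{139^10}:F_139] dividing [F_{139^11}:F_139] = 11, contradiction.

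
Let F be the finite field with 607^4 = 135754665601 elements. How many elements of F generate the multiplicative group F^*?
There are φ(135754665600) = 33951744000 primitive elements

F_q^* is cyclic of order q - 1 = 135754665600. A cyclic group of order m has exactly φ(m) generators. Here m = 135754665600 = 2^7 · 3 · 5^2 · 19 · 101 · 7369, so the number of primitive elements is φ(135754665600) = 33951744000.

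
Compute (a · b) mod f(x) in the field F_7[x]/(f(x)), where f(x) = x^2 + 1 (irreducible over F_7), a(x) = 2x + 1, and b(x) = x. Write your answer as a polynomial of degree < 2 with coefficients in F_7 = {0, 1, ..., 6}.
a · b ≡ x + 5 (mod f(x))

Multiply in F_7[x]: a(x)·b(x) = (2x + 1)·(x) = 2x^2 + x. This has degree ≥ 2, so divide by f(x) over F_7: 2x^2 + x = (2)·(x^2 + 1) + (x + 5). Hence a·b ≡ x + 5 (mod f). (F_7[x]/(f) is a field with 7^2 = 49 elements since f is irreducible of degree 2.)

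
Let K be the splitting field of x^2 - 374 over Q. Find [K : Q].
[K : Q] = 2

f(x) = x^2 - 374 factors as (x - √374)(x + √374). The splitting field is K = Q(√374). Since 374 is squarefree and > 1, it is not a perfect square, so x^2 - 374 is irreducible over Q and [Q(√374) : Q] = 2. Hence [K : Q] = 2.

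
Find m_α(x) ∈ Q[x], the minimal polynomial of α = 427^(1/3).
m_α(x) = x^3 - 427

α satisfies α^3 = 427, so x^3 - 427 annihilates α. By the rational root test, a rational root p/q (in lowest terms) of x^3 - 427 would satisfy p^3 = 427 q^3, forcing q = 1 and p^3 = 427; but 427 is not a perfect cube, contradiction. A monic cubic over Q with no rational root is irreducible (any nontrivial factorization would include a linear factor). Hence x^3 - 427 is the minimal polynomial of α, and in particular [Q(α):Q] = 3.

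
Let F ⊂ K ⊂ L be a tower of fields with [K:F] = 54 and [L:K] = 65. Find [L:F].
[L:F] = 3510

The tower law says that for any tower of field extensions F ⊂ K ⊂ L with finite degrees, [L:F] = [L:K] · [K:F]. Here this gives [L:F] = 65 · 54 = 3510.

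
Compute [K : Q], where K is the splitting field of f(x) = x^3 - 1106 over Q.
[K : Q] = 6

The roots of x^3 - 1106 are ∛1106, ω∛1106, ω^2∛1106 where ω = e^(2πi/3) is a primitive cube root of unity, so K = Q(∛1106, ω). Now [Q(∛1106):Q] = 3 (since 1106 is not a perfect cube, x^3 - 1106 is irreducible) and [Q(ω):Q] = 2. Both 2 and 3 divide [K:Q], and [K:Q] ≤ 3·2 = 6, so [K:Q] = 6. (Equivalently: Q(∛1106) ⊂ R but ω ∉ R, so [K : Q(∛1106)] = 2.)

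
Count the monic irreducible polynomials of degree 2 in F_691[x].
There are 238395 monic irreducible polynomials of degree 2 over F_691

Each element of F_{691^2} that lies in no proper subfield is a root of exactly one monic irreducible of degree 2 over F_691, and each such polynomial has 2 distinct roots in F_{691^2}. By Möbius inversion the count is N_691(2) = (1/2) Σ_{d|2} μ(2/d) · 691^d = (1/2)(μ(2)·691^1 + μ(1)·691^2) = 476790/2 = 238395.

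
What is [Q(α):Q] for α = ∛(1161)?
[Q(α):Q] = 3

The minimal polynomial of α is x^3 - 1161, irreducible over Q since 1161 is not a perfect cube (so x^3 - 1161 has no rational root). Hence [Q(α):Q] = deg(m_α) = 3.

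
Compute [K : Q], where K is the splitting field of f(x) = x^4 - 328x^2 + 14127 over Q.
[K : Q] = 4

Solving the quadratic in x^2: x^2 = (328 ± √(328^2 - 4·14127))/2 = (328 ± √51076)/2 = (328 ± 226)/2, giving x^2 = 277 or x^2 = 51. So f(x) = (x^2 - 277)(x^2 - 51) and the roots of f are ±√277, ±√51. Hence the splitting field is K = Q(√277, √51). Since 277 and 51 are distinct squarefree integers > 1, their product 14127 is not a perfect square, so √51 ∉ Q(√277). By the tower law [K:Q] = [Q(√277,√51):Q(√277)] · [Q(√277):Q] = 2 · 2 = 4.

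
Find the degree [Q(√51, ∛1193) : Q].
[Q(√51, ∛1193) : Q] = 6

Let L = Q(√51, ∛1193). Since Q(√51) ⊂ L and [Q(√51):Q] = 2, the tower law gives 2 | [L:Q]. Likewise Q(∛1193) ⊂ L with [Q(∛1193):Q] = 3 (because 1193 is not a perfect cube), so 3 | [L:Q]. As gcd(2,3) = 1, [L:Q] is divisible by 6. Conversely L is generated over Q by √51 and ∛1193, so [L:Q] ≤ 2·3 = 6. Therefore [Q(√51, ∛1193) : Q] = 6.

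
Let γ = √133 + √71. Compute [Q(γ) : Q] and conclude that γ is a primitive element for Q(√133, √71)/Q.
[Q(γ) : Q] = 4 (equivalently, Q(γ) = Q(√133, √71))

Obviously Q(γ) ⊆ Q(√133, √71), and [Q(√133, √71):Q] = 4 (since 133, 71 are distinct squarefree integers > 1 with 9443 not a perfect square). To show equality we compute the minimal polynomial of γ. From γ = √133 + √71: γ^2 = 133 + 2√(9443) + 71 = 204 + 2√(9443), so γ^2 - 204 = 2√(9443); squaring, (γ^2 - 204)^2 = 4·9443, i.e. γ^4 - 408γ^2 + 41616 - 37772 = 0, i.e. γ^4 - 408γ^2 + 3844 = 0. So γ is a root of x^4 - 408x^2 + 3844. This polynomial is irreducible over Q: it has no rational root (each ±√133 ± √71 is irrational), and any factorization into two quadratics over Q would force √(9443) ∈ Q (pairing opposite roots) or √133, √71 ∈ Q (other pairings), all impossible. Hence [Q(γ):Q] = 4 = [Q(√133, √71):Q], so Q(γ) = Q(√133, √71).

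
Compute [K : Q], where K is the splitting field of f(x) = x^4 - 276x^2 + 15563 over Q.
[K : Q] = 4

Solving the quadratic in x^2: x^2 = (276 ± √(276^2 - 4·15563))/2 = (276 ± √13924)/2 = (276 ± 118)/2, giving x^2 = 197 or x^2 = 79. So f(x) = (x^2 - 197)(x^2 - 79) and the roots of f are ±√197, ±√79. Hence the splitting field is K = Q(√197, √79). Since 197 and 79 are distinct squarefree integers > 1, their product 15563 is not a perfect square, so √79 ∉ Q(√197). By the tower law [K:Q] = [Q(√197,√79):Q(√197)] · [Q(√197):Q] = 2 · 2 = 4.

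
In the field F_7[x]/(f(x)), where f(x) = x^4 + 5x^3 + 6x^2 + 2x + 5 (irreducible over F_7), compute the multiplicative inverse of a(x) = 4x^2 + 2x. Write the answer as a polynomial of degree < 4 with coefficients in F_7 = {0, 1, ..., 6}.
a(x)^(-1) ≡ 6x^3 + 6x + 1 (mod f(x))

Since f is irreducible over F_7, F_7[x]/(f) is a field and a(x) ≠ 0 has an inverse. Apply the extended Euclidean algorithm to f(x) and a(x) in F_7[x]: f(x) = (2x^2 + 2x + 4)·a(x) + (x + 5);  a(x) = (4x + 3)·(x + 5) + (6). The last nonzero remainder is the constant 6 = gcd(f, a) in F_7. Back-substituting through the division chain expresses 6 = s(x)·a(x) + t(x)·f(x) with s(x) ≡ x^3 + x + 6 (mod f), so (x^3 + x + 6)·a(x) ≡ 6 (mod f). Multiplying by 6^(-1) ≡ 6 in F_7 gives a(x)^(-1) ≡ 6·(x^3 + x + 6) ≡ 6x^3 + 6x + 1 (mod f). Check: (4x^2 + 2x)·(6x^3 + 6x + 1) = 3x^5 + 5x^4 + 3x^3 + 2x^2 + 2x ≡ 1 (mod x^4 + 5x^3 + 6x^2 + 2x + 5).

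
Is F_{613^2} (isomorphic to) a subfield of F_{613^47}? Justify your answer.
No: F_{613^2} is not a subfield of F_{613^47}

F_{p^m} embeds in F_{p^n} iff m | n. Here 2 ∤ 47 (since 47 = 23·2 + 1 with remainder 1 ≠ 0), so F_{613^2} is not a subfield of F_{613^47}. Equivalently: if it were, the tower law would give 2 = [F_{613^2}:F_613] dividing [F_{613^47}:F_613] = 47, contradiction.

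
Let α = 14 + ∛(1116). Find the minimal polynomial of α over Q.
m_α(x) = x^3 - 42x^2 + 588x - 3860

Set β = α - 14 = ∛(1116), so β^3 = 1116. Then (α - 14)^3 - 1116 = 0, i.e. α is a root of g(x) = (x - 14)^3 - 1116 = x^3 - 42x^2 + 588x - 3860. Since g(x) = h(x - 14) where h(x) = x^3 - 1116, and h is irreducible over Q (because 1116 is not a perfect cube, so h has no rational root, and a monic cubic with no rational root is irreducible), g is also irreducible (irreducibility is preserved under the substitution x → x - 14). Hence m_α(x) = x^3 - 42x^2 + 588x - 3860.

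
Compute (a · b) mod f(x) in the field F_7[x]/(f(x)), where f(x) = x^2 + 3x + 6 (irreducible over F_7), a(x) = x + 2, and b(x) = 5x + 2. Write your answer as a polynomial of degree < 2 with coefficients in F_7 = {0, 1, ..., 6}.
a · b ≡ 4x + 2 (mod f(x))

Multiply in F_7[x]: a(x)·b(x) = (x + 2)·(5x + 2) = 5x^2 + 5x + 4. This has degree ≥ 2, so divide by f(x) over F_7: 5x^2 + 5x + 4 = (5)·(x^2 + 3x + 6) + (4x + 2). Hence a·b ≡ 4x + 2 (mod f). (F_7[x]/(f) is a field with 7^2 = 49 elements since f is irreducible of degree 2.)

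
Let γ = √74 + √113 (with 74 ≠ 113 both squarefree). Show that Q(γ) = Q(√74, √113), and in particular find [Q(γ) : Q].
[Q(γ) : Q] = 4 (equivalently, Q(γ) = Q(√74, √113))

Obviously Q(γ) ⊆ Q(√74, √113), and [Q(√74, √113):Q] = 4 (since 74, 113 are distinct squarefree integers > 1 with 8362 not a perfect square). To show equality we compute the minimal polynomial of γ. From γ = √74 + √113: γ^2 = 74 + 2√(8362) + 113 = 187 + 2√(8362), so γ^2 - 187 = 2√(8362); squaring, (γ^2 - 187)^2 = 4·8362, i.e. γ^4 - 374γ^2 + 34969 - 33448 = 0, i.e. γ^4 - 374γ^2 + 1521 = 0. So γ is a root of x^4 - 374x^2 + 1521. This polynomial is irreducible over Q: it has no rational root (each ±√74 ± √113 is irrational), and any factorization into two quadratics over Q would force √(8362) ∈ Q (pairing opposite roots) or √74, √113 ∈ Q (other pairings), all impossible. Hence [Q(γ):Q] = 4 = [Q(√74, √113):Q], so Q(γ) = Q(√74, √113).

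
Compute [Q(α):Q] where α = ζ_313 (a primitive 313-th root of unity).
[Q(α):Q] = 312

The minimal polynomial of ζ_313 over Q is the 313-th cyclotomic polynomial Φ_313(x), which is irreducible over Q and has degree φ(313) = 312. Hence [Q(α):Q] = φ(313) = 312.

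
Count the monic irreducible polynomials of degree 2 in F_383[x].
There are 73153 monic irreducible polynomials of degree 2 over F_383

Each element of F_{383^2} that lies in no proper subfield is a root of exactly one monic irreducible of degree 2 over F_383, and each such polynomial has 2 distinct roots in F_{383^2}. By Möbius inversion the count is N_383(2) = (1/2) Σ_{d|2} μ(2/d) · 383^d = (1/2)(μ(2)·383^1 + μ(1)·383^2) = 146306/2 = 73153.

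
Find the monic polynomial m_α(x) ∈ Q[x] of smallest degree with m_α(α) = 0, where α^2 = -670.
m_α(x) = x^2 + 670

α satisfies α^2 + 670 = 0, so x^2 + 670 annihilates α. Since d = -670 is squarefree and ≠ 1, it is not a perfect square in Q, so x^2 + 670 has no rational root and is therefore irreducible over Q (a degree-2 polynomial over a field is irreducible iff it has no root). Hence m_α(x) = x^2 + 670.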